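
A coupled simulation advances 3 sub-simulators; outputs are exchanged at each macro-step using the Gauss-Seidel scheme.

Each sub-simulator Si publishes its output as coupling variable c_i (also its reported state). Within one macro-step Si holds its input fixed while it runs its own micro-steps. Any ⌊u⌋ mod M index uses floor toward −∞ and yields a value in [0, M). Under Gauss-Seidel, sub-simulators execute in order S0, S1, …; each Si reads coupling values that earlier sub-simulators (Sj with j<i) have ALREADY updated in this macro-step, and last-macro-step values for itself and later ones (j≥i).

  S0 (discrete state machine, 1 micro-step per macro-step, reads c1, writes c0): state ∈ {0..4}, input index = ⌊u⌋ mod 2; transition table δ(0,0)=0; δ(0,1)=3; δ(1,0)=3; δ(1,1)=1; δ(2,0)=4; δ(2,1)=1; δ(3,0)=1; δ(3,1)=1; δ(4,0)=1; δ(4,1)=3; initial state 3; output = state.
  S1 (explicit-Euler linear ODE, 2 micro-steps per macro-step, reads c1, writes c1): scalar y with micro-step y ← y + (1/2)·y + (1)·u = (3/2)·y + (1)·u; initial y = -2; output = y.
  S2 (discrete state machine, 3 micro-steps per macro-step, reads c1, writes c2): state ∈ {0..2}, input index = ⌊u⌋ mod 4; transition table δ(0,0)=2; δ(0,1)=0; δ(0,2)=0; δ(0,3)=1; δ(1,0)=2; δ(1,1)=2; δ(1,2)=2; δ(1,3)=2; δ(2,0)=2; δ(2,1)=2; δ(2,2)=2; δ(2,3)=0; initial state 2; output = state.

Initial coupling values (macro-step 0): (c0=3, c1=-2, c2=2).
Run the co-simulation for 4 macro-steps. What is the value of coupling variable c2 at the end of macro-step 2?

c2 at macro-step 2 = 2

macro 1: S0 reads c1=-2 → after 1×micro: 1; S1 reads c1=-2 → after 2×micro: -19/2; S2 reads c1=-19/2 → after 3×micro: 2 ⇒ (c0=1, c1=-19/2, c2=2)
macro 2: S0 reads c1=-19/2 → after 1×micro: 3; S1 reads c1=-19/2 → after 2×micro: -361/8; S2 reads c1=-361/8 → after 3×micro: 2 ⇒ (c0=3, c1=-361/8, c2=2)
macro 3: S0 reads c1=-361/8 → after 1×micro: 1; S1 reads c1=-361/8 → after 2×micro: -6859/32; S2 reads c1=-6859/32 → after 3×micro: 2 ⇒ (c0=1, c1=-6859/32, c2=2)
macro 4: S0 reads c1=-6859/32 → after 1×micro: 1; S1 reads c1=-6859/32 → after 2×micro: -130321/128; S2 reads c1=-130321/128 → after 3×micro: 2 ⇒ (c0=1, c1=-130321/128, c2=2)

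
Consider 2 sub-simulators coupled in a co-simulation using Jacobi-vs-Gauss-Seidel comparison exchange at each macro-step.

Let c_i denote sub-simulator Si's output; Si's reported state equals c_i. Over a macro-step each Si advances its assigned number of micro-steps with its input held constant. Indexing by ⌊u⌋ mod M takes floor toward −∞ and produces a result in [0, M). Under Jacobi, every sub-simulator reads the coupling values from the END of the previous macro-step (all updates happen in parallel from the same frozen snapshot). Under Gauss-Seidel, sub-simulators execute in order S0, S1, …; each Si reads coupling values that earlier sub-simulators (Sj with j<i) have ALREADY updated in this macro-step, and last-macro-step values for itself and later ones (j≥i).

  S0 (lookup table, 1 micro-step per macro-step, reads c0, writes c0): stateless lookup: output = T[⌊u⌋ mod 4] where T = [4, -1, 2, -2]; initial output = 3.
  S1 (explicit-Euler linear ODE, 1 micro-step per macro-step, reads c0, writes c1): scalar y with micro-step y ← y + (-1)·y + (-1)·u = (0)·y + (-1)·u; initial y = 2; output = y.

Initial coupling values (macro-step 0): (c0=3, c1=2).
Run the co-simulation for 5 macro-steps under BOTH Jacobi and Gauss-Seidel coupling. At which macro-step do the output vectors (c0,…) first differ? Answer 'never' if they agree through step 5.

[Jacobi] macro 1: S0 reads c0=3 → after 1×micro: -2; S1 reads c0=3 → after 1×micro: -3 ⇒ (c0=-2, c1=-3)
[Jacobi] macro 2: S0 reads c0=-2 → after 1×micro: 2; S1 reads c0=-2 → after 1×micro: 2 ⇒ (c0=2, c1=2)
[Jacobi] macro 3: S0 reads c0=2 → after 1×micro: 2; S1 reads c0=2 → after 1×micro: -2 ⇒ (c0=2, c1=-2)
[Jacobi] macro 4: S0 reads c0=2 → after 1×micro: 2; S1 reads c0=2 → after 1×micro: -2 ⇒ (c0=2, c1=-2)
[Jacobi] macro 5: S0 reads c0=2 → after 1×micro: 2; S1 reads c0=2 → after 1×micro: -2 ⇒ (c0=2, c1=-2)
[Gauss-Seidel] macro 1: S0 reads c0=3 → after 1×micro: -2; S1 reads c0=-2 → after 1×micro: 2 ⇒ (c0=-2, c1=2)
[Gauss-Seidel] macro 2: S0 reads c0=-2 → after 1×micro: 2; S1 reads c0=2 → after 1×micro: -2 ⇒ (c0=2, c1=-2)
[Gauss-Seidel] macro 3: S0 reads c0=2 → after 1×micro: 2; S1 reads c0=2 → after 1×micro: -2 ⇒ (c0=2, c1=-2)
[Gauss-Seidel] macro 4: S0 reads c0=2 → after 1×micro: 2; S1 reads c0=2 → after 1×micro: -2 ⇒ (c0=2, c1=-2)
[Gauss-Seidel] macro 5: S0 reads c0=2 → after 1×micro: 2; S1 reads c0=2 → after 1×micro: -2 ⇒ (c0=2, c1=-2)

first divergence at macro-step: 1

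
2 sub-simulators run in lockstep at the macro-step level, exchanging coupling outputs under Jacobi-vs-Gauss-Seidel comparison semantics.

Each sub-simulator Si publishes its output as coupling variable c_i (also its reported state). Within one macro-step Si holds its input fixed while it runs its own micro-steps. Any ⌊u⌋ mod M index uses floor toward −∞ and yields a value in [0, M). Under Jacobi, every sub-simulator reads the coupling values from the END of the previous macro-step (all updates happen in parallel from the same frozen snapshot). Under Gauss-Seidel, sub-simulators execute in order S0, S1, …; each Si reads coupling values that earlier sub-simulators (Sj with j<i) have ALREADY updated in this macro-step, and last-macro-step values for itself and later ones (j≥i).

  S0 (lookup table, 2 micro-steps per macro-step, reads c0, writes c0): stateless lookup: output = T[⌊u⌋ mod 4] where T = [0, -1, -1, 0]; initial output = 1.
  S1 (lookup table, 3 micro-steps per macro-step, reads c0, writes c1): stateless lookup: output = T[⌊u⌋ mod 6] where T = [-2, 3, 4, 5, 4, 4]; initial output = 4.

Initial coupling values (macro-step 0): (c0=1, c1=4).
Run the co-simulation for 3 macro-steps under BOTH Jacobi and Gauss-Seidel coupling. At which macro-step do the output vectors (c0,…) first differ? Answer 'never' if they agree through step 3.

[Jacobi] macro 1: S0 reads c0=1 → after 2×micro: -1; S1 reads c0=1 → after 3×micro: 3 ⇒ (c0=-1, c1=3)
[Jacobi] macro 2: S0 reads c0=-1 → after 2×micro: 0; S1 reads c0=-1 → after 3×micro: 4 ⇒ (c0=0, c1=4)
[Jacobi] macro 3: S0 reads c0=0 → after 2×micro: 0; S1 reads c0=0 → after 3×micro: -2 ⇒ (c0=0, c1=-2)
[Gauss-Seidel] macro 1: S0 reads c0=1 → after 2×micro: -1; S1 reads c0=-1 → after 3×micro: 4 ⇒ (c0=-1, c1=4)
[Gauss-Seidel] macro 2: S0 reads c0=-1 → after 2×micro: 0; S1 reads c0=0 → after 3×micro: -2 ⇒ (c0=0, c1=-2)
[Gauss-Seidel] macro 3: S0 reads c0=0 → after 2×micro: 0; S1 reads c0=0 → after 3×micro: -2 ⇒ (c0=0, c1=-2)

first divergence at macro-step: 1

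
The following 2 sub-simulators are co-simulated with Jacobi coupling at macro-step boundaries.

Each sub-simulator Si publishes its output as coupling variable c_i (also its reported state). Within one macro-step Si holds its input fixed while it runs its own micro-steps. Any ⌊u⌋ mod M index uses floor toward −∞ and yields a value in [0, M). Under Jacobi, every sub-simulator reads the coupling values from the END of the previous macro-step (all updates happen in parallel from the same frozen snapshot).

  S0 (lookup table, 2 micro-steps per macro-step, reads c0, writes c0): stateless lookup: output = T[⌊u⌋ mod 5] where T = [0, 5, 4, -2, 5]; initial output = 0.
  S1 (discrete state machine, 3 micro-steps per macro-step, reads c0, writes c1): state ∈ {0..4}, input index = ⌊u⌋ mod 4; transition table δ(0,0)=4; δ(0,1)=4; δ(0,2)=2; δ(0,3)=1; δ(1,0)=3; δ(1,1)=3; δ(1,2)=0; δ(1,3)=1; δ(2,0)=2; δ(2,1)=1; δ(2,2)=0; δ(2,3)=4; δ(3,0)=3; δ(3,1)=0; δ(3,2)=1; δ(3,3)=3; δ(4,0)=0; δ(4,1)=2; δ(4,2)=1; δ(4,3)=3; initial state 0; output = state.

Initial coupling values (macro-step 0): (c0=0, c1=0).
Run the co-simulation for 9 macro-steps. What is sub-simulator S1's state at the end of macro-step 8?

S1 state at macro-step 8 = 0

macro 1: S0 reads c0=0 → after 2×micro: 0; S1 reads c0=0 → after 3×micro: 4 ⇒ (c0=0, c1=4)
macro 2: S0 reads c0=0 → after 2×micro: 0; S1 reads c0=0 → after 3×micro: 0 ⇒ (c0=0, c1=0)
macro 3: S0 reads c0=0 → after 2×micro: 0; S1 reads c0=0 → after 3×micro: 4 ⇒ (c0=0, c1=4)
macro 4: S0 reads c0=0 → after 2×micro: 0; S1 reads c0=0 → after 3×micro: 0 ⇒ (c0=0, c1=0)
macro 5: S0 reads c0=0 → after 2×micro: 0; S1 reads c0=0 → after 3×micro: 4 ⇒ (c0=0, c1=4)
macro 6: S0 reads c0=0 → after 2×micro: 0; S1 reads c0=0 → after 3×micro: 0 ⇒ (c0=0, c1=0)
macro 7: S0 reads c0=0 → after 2×micro: 0; S1 reads c0=0 → after 3×micro: 4 ⇒ (c0=0, c1=4)
macro 8: S0 reads c0=0 → after 2×micro: 0; S1 reads c0=0 → after 3×micro: 0 ⇒ (c0=0, c1=0)
macro 9: S0 reads c0=0 → after 2×micro: 0; S1 reads c0=0 → after 3×micro: 4 ⇒ (c0=0, c1=4)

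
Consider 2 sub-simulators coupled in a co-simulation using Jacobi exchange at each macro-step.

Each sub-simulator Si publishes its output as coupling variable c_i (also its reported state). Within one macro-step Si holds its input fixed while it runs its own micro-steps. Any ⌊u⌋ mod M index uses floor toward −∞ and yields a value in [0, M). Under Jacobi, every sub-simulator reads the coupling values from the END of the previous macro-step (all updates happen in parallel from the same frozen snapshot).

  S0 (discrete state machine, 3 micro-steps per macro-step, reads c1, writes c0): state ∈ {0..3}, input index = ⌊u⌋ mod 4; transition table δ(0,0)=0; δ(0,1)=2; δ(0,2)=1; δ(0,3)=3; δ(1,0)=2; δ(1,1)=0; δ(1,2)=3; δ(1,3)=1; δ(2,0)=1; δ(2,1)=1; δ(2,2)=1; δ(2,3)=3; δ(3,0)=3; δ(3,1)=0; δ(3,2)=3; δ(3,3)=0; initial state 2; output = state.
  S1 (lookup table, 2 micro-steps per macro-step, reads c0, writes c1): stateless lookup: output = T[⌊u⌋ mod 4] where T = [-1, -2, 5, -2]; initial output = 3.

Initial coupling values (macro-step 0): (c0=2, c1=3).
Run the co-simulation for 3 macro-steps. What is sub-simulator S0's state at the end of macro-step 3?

macro 1: S0 reads c1=3 → after 3×micro: 3; S1 reads c0=2 → after 2×micro: 5 ⇒ (c0=3, c1=5)
macro 2: S0 reads c1=5 → after 3×micro: 1; S1 reads c0=3 → after 2×micro: -2 ⇒ (c0=1, c1=-2)
macro 3: S0 reads c1=-2 → after 3×micro: 3; S1 reads c0=1 → after 2×micro: -2 ⇒ (c0=3, c1=-2)

S0 state at macro-step 3 = 3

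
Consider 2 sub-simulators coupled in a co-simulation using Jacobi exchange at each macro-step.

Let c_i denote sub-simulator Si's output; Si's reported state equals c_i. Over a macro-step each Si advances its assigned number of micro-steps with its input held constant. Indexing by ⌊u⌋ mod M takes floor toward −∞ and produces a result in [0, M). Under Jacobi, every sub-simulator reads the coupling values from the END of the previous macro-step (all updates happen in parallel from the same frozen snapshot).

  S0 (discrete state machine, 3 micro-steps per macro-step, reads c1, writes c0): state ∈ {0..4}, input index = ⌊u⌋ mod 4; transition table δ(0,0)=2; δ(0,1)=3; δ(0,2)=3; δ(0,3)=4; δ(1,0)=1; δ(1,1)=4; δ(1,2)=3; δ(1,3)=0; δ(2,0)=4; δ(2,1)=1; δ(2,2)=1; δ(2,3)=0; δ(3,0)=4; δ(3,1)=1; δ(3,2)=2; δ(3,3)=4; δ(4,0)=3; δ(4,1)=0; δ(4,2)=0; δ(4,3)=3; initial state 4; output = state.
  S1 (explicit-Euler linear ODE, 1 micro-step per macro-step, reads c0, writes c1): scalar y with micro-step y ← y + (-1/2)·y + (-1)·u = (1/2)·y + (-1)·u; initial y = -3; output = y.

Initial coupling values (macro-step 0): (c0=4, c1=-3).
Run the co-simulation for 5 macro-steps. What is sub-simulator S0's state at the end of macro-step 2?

macro 1: S0 reads c1=-3 → after 3×micro: 1; S1 reads c0=4 → after 1×micro: -11/2 ⇒ (c0=1, c1=-11/2)
macro 2: S0 reads c1=-11/2 → after 3×micro: 1; S1 reads c0=1 → after 1×micro: -15/4 ⇒ (c0=1, c1=-15/4)
macro 3: S0 reads c1=-15/4 → after 3×micro: 1; S1 reads c0=1 → after 1×micro: -23/8 ⇒ (c0=1, c1=-23/8)
macro 4: S0 reads c1=-23/8 → after 3×micro: 3; S1 reads c0=1 → after 1×micro: -39/16 ⇒ (c0=3, c1=-39/16)
macro 5: S0 reads c1=-39/16 → after 3×micro: 0; S1 reads c0=3 → after 1×micro: -135/32 ⇒ (c0=0, c1=-135/32)

S0 state at macro-step 2 = 1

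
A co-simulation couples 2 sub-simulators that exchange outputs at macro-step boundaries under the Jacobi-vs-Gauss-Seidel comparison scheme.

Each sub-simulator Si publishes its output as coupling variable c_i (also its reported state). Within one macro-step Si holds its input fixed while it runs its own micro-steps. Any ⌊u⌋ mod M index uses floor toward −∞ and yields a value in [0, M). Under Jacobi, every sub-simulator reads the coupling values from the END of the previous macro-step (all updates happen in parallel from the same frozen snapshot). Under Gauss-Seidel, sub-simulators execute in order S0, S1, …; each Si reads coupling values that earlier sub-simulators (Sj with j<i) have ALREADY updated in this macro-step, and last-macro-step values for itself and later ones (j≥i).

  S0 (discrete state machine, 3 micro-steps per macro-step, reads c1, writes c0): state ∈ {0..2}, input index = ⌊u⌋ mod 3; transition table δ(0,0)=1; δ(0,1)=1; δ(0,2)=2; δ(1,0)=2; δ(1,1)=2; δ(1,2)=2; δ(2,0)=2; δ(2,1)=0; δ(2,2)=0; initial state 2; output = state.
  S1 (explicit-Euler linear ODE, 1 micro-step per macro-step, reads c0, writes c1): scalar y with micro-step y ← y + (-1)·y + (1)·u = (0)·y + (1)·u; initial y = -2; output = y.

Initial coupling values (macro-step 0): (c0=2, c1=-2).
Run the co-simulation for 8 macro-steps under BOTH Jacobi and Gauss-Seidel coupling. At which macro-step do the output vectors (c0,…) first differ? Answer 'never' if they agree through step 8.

first divergence at macro-step: 2

[Jacobi] macro 1: S0 reads c1=-2 → after 3×micro: 2; S1 reads c0=2 → after 1×micro: 2 ⇒ (c0=2, c1=2)
[Jacobi] macro 2: S0 reads c1=2 → after 3×micro: 0; S1 reads c0=2 → after 1×micro: 2 ⇒ (c0=0, c1=2)
[Jacobi] macro 3: S0 reads c1=2 → after 3×micro: 2; S1 reads c0=0 → after 1×micro: 0 ⇒ (c0=2, c1=0)
[Jacobi] macro 4: S0 reads c1=0 → after 3×micro: 2; S1 reads c0=2 → after 1×micro: 2 ⇒ (c0=2, c1=2)
[Jacobi] macro 5: S0 reads c1=2 → after 3×micro: 0; S1 reads c0=2 → after 1×micro: 2 ⇒ (c0=0, c1=2)
[Jacobi] macro 6: S0 reads c1=2 → after 3×micro: 2; S1 reads c0=0 → after 1×micro: 0 ⇒ (c0=2, c1=0)
[Jacobi] macro 7: S0 reads c1=0 → after 3×micro: 2; S1 reads c0=2 → after 1×micro: 2 ⇒ (c0=2, c1=2)
[Jacobi] macro 8: S0 reads c1=2 → after 3×micro: 0; S1 reads c0=2 → after 1×micro: 2 ⇒ (c0=0, c1=2)
[Gauss-Seidel] macro 1: S0 reads c1=-2 → after 3×micro: 2; S1 reads c0=2 → after 1×micro: 2 ⇒ (c0=2, c1=2)
[Gauss-Seidel] macro 2: S0 reads c1=2 → after 3×micro: 0; S1 reads c0=0 → after 1×micro: 0 ⇒ (c0=0, c1=0)
[Gauss-Seidel] macro 3: S0 reads c1=0 → after 3×micro: 2; S1 reads c0=2 → after 1×micro: 2 ⇒ (c0=2, c1=2)
[Gauss-Seidel] macro 4: S0 reads c1=2 → after 3×micro: 0; S1 reads c0=0 → after 1×micro: 0 ⇒ (c0=0, c1=0)
[Gauss-Seidel] macro 5: S0 reads c1=0 → after 3×micro: 2; S1 reads c0=2 → after 1×micro: 2 ⇒ (c0=2, c1=2)
[Gauss-Seidel] macro 6: S0 reads c1=2 → after 3×micro: 0; S1 reads c0=0 → after 1×micro: 0 ⇒ (c0=0, c1=0)
[Gauss-Seidel] macro 7: S0 reads c1=0 → after 3×micro: 2; S1 reads c0=2 → after 1×micro: 2 ⇒ (c0=2, c1=2)
[Gauss-Seidel] macro 8: S0 reads c1=2 → after 3×micro: 0; S1 reads c0=0 → after 1×micro: 0 ⇒ (c0=0, c1=0)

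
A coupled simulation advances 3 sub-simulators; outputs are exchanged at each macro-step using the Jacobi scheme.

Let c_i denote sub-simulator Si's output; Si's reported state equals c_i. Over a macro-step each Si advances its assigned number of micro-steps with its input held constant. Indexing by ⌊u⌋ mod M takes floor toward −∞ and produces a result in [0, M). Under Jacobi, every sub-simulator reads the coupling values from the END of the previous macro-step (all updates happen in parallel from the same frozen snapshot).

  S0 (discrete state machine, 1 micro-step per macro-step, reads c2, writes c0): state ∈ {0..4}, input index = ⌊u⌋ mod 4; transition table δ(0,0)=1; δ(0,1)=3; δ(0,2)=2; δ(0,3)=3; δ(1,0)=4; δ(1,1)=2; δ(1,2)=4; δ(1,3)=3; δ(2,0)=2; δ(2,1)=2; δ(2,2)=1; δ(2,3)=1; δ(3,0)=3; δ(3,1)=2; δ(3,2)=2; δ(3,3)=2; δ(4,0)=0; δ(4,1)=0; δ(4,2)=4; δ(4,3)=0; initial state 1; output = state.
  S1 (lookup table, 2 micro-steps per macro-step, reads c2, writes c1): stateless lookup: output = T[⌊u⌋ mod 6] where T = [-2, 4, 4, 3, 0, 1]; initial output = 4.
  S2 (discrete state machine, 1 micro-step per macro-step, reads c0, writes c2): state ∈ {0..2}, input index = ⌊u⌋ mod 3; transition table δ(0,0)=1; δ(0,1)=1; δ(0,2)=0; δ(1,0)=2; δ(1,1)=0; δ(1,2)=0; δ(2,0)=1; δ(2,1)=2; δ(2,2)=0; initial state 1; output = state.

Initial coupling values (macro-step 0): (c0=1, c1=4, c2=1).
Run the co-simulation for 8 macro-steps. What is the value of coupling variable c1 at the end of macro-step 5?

macro 1: S0 reads c2=1 → after 1×micro: 2; S1 reads c2=1 → after 2×micro: 4; S2 reads c0=1 → after 1×micro: 0 ⇒ (c0=2, c1=4, c2=0)
macro 2: S0 reads c2=0 → after 1×micro: 2; S1 reads c2=0 → after 2×micro: -2; S2 reads c0=2 → after 1×micro: 0 ⇒ (c0=2, c1=-2, c2=0)
macro 3: S0 reads c2=0 → after 1×micro: 2; S1 reads c2=0 → after 2×micro: -2; S2 reads c0=2 → after 1×micro: 0 ⇒ (c0=2, c1=-2, c2=0)
macro 4: S0 reads c2=0 → after 1×micro: 2; S1 reads c2=0 → after 2×micro: -2; S2 reads c0=2 → after 1×micro: 0 ⇒ (c0=2, c1=-2, c2=0)
macro 5: S0 reads c2=0 → after 1×micro: 2; S1 reads c2=0 → after 2×micro: -2; S2 reads c0=2 → after 1×micro: 0 ⇒ (c0=2, c1=-2, c2=0)
macro 6: S0 reads c2=0 → after 1×micro: 2; S1 reads c2=0 → after 2×micro: -2; S2 reads c0=2 → after 1×micro: 0 ⇒ (c0=2, c1=-2, c2=0)
macro 7: S0 reads c2=0 → after 1×micro: 2; S1 reads c2=0 → after 2×micro: -2; S2 reads c0=2 → after 1×micro: 0 ⇒ (c0=2, c1=-2, c2=0)
macro 8: S0 reads c2=0 → after 1×micro: 2; S1 reads c2=0 → after 2×micro: -2; S2 reads c0=2 → after 1×micro: 0 ⇒ (c0=2, c1=-2, c2=0)

c1 at macro-step 5 = -2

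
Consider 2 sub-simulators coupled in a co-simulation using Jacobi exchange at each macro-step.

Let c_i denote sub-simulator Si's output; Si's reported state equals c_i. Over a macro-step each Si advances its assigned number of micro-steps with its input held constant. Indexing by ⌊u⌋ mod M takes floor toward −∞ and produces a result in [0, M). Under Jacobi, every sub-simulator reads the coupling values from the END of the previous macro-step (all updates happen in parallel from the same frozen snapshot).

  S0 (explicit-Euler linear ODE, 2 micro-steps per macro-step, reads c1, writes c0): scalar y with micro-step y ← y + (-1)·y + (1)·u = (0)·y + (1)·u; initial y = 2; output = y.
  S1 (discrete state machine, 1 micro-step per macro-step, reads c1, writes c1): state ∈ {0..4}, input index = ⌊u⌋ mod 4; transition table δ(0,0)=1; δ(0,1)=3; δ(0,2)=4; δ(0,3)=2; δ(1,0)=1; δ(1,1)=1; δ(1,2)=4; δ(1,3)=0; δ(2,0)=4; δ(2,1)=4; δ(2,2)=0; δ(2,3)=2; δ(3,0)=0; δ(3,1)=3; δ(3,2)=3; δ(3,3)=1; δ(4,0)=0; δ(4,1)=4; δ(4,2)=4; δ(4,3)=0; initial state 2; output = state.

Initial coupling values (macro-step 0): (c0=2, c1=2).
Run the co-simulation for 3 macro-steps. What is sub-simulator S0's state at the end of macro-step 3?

S0 state at macro-step 3 = 1

macro 1: S0 reads c1=2 → after 2×micro: 2; S1 reads c1=2 → after 1×micro: 0 ⇒ (c0=2, c1=0)
macro 2: S0 reads c1=0 → after 2×micro: 0; S1 reads c1=0 → after 1×micro: 1 ⇒ (c0=0, c1=1)
macro 3: S0 reads c1=1 → after 2×micro: 1; S1 reads c1=1 → after 1×micro: 1 ⇒ (c0=1, c1=1)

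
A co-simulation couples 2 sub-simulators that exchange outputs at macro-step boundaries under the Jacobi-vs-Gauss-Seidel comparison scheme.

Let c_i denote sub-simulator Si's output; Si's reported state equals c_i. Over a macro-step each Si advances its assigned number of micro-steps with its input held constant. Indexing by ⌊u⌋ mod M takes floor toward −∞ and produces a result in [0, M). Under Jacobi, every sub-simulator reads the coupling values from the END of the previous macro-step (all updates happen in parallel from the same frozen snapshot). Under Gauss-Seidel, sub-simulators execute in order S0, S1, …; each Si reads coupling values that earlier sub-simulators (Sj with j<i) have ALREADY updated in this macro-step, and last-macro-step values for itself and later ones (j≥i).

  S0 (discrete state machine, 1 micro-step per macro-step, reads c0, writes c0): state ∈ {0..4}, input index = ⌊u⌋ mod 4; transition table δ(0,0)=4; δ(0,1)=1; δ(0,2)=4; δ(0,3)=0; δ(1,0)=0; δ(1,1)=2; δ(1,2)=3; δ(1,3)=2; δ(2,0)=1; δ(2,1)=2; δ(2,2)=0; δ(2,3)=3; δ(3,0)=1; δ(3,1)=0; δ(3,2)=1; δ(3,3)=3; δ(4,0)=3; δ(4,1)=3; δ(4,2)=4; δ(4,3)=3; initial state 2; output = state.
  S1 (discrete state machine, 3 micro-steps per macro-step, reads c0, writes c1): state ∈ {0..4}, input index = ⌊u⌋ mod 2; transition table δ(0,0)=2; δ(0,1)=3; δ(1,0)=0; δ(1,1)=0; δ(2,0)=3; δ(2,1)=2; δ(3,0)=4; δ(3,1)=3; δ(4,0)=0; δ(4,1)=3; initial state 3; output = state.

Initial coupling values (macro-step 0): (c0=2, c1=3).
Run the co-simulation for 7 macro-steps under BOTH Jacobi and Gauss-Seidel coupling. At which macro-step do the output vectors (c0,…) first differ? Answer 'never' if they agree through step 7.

first divergence at macro-step: 3

[Jacobi] macro 1: S0 reads c0=2 → after 1×micro: 0; S1 reads c0=2 → after 3×micro: 2 ⇒ (c0=0, c1=2)
[Jacobi] macro 2: S0 reads c0=0 → after 1×micro: 4; S1 reads c0=0 → after 3×micro: 0 ⇒ (c0=4, c1=0)
[Jacobi] macro 3: S0 reads c0=4 → after 1×micro: 3; S1 reads c0=4 → after 3×micro: 4 ⇒ (c0=3, c1=4)
[Jacobi] macro 4: S0 reads c0=3 → after 1×micro: 3; S1 reads c0=3 → after 3×micro: 3 ⇒ (c0=3, c1=3)
[Jacobi] macro 5: S0 reads c0=3 → after 1×micro: 3; S1 reads c0=3 → after 3×micro: 3 ⇒ (c0=3, c1=3)
[Jacobi] macro 6: S0 reads c0=3 → after 1×micro: 3; S1 reads c0=3 → after 3×micro: 3 ⇒ (c0=3, c1=3)
[Jacobi] macro 7: S0 reads c0=3 → after 1×micro: 3; S1 reads c0=3 → after 3×micro: 3 ⇒ (c0=3, c1=3)
[Gauss-Seidel] macro 1: S0 reads c0=2 → after 1×micro: 0; S1 reads c0=0 → after 3×micro: 2 ⇒ (c0=0, c1=2)
[Gauss-Seidel] macro 2: S0 reads c0=0 → after 1×micro: 4; S1 reads c0=4 → after 3×micro: 0 ⇒ (c0=4, c1=0)
[Gauss-Seidel] macro 3: S0 reads c0=4 → after 1×micro: 3; S1 reads c0=3 → after 3×micro: 3 ⇒ (c0=3, c1=3)
[Gauss-Seidel] macro 4: S0 reads c0=3 → after 1×micro: 3; S1 reads c0=3 → after 3×micro: 3 ⇒ (c0=3, c1=3)
[Gauss-Seidel] macro 5: S0 reads c0=3 → after 1×micro: 3; S1 reads c0=3 → after 3×micro: 3 ⇒ (c0=3, c1=3)
[Gauss-Seidel] macro 6: S0 reads c0=3 → after 1×micro: 3; S1 reads c0=3 → after 3×micro: 3 ⇒ (c0=3, c1=3)
[Gauss-Seidel] macro 7: S0 reads c0=3 → after 1×micro: 3; S1 reads c0=3 → after 3×micro: 3 ⇒ (c0=3, c1=3)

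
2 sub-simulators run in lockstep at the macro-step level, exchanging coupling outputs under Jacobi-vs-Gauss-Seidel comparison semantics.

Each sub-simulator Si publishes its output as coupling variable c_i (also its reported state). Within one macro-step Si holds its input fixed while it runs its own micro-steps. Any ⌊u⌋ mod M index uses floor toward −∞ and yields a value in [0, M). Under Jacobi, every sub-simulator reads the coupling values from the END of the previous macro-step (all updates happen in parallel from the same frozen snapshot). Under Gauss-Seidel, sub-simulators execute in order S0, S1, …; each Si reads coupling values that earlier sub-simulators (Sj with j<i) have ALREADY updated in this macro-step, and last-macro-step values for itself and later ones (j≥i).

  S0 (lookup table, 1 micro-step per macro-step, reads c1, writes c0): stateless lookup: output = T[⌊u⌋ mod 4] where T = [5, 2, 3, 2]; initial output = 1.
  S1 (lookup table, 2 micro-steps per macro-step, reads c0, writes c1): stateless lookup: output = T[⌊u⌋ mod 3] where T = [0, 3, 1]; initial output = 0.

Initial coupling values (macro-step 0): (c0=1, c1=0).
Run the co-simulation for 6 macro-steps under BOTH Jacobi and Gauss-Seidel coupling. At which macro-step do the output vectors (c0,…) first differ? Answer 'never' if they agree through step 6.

[Jacobi] macro 1: S0 reads c1=0 → after 1×micro: 5; S1 reads c0=1 → after 2×micro: 3 ⇒ (c0=5, c1=3)
[Jacobi] macro 2: S0 reads c1=3 → after 1×micro: 2; S1 reads c0=5 → after 2×micro: 1 ⇒ (c0=2, c1=1)
[Jacobi] macro 3: S0 reads c1=1 → after 1×micro: 2; S1 reads c0=2 → after 2×micro: 1 ⇒ (c0=2, c1=1)
[Jacobi] macro 4: S0 reads c1=1 → after 1×micro: 2; S1 reads c0=2 → after 2×micro: 1 ⇒ (c0=2, c1=1)
[Jacobi] macro 5: S0 reads c1=1 → after 1×micro: 2; S1 reads c0=2 → after 2×micro: 1 ⇒ (c0=2, c1=1)
[Jacobi] macro 6: S0 reads c1=1 → after 1×micro: 2; S1 reads c0=2 → after 2×micro: 1 ⇒ (c0=2, c1=1)
[Gauss-Seidel] macro 1: S0 reads c1=0 → after 1×micro: 5; S1 reads c0=5 → after 2×micro: 1 ⇒ (c0=5, c1=1)
[Gauss-Seidel] macro 2: S0 reads c1=1 → after 1×micro: 2; S1 reads c0=2 → after 2×micro: 1 ⇒ (c0=2, c1=1)
[Gauss-Seidel] macro 3: S0 reads c1=1 → after 1×micro: 2; S1 reads c0=2 → after 2×micro: 1 ⇒ (c0=2, c1=1)
[Gauss-Seidel] macro 4: S0 reads c1=1 → after 1×micro: 2; S1 reads c0=2 → after 2×micro: 1 ⇒ (c0=2, c1=1)
[Gauss-Seidel] macro 5: S0 reads c1=1 → after 1×micro: 2; S1 reads c0=2 → after 2×micro: 1 ⇒ (c0=2, c1=1)
[Gauss-Seidel] macro 6: S0 reads c1=1 → after 1×micro: 2; S1 reads c0=2 → after 2×micro: 1 ⇒ (c0=2, c1=1)

first divergence at macro-step: 1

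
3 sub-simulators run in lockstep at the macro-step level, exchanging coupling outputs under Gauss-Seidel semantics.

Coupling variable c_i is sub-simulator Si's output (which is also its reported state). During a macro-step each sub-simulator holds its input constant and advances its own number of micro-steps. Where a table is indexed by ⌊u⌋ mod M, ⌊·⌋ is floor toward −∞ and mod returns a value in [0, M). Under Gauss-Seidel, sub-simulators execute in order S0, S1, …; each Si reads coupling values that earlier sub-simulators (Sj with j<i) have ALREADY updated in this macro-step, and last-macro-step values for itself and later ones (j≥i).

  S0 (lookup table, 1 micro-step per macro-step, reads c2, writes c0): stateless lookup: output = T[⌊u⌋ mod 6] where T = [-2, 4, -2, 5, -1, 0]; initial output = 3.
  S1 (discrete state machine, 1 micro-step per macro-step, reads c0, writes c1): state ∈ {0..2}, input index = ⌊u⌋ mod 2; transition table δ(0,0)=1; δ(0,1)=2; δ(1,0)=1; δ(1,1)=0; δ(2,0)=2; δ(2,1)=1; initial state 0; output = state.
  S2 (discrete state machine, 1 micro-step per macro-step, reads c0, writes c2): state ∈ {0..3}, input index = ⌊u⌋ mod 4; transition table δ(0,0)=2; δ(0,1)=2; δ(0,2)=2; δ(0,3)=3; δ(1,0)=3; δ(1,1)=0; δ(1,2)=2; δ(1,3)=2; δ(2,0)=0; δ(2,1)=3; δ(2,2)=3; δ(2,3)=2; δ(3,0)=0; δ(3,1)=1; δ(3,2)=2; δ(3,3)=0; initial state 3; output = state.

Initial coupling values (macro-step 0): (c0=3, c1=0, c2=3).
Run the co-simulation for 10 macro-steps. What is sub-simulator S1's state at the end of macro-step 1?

S1 state at macro-step 1 = 2

macro 1: S0 reads c2=3 → after 1×micro: 5; S1 reads c0=5 → after 1×micro: 2; S2 reads c0=5 → after 1×micro: 1 ⇒ (c0=5, c1=2, c2=1)
macro 2: S0 reads c2=1 → after 1×micro: 4; S1 reads c0=4 → after 1×micro: 2; S2 reads c0=4 → after 1×micro: 3 ⇒ (c0=4, c1=2, c2=3)
macro 3: S0 reads c2=3 → after 1×micro: 5; S1 reads c0=5 → after 1×micro: 1; S2 reads c0=5 → after 1×micro: 1 ⇒ (c0=5, c1=1, c2=1)
macro 4: S0 reads c2=1 → after 1×micro: 4; S1 reads c0=4 → after 1×micro: 1; S2 reads c0=4 → after 1×micro: 3 ⇒ (c0=4, c1=1, c2=3)
macro 5: S0 reads c2=3 → after 1×micro: 5; S1 reads c0=5 → after 1×micro: 0; S2 reads c0=5 → after 1×micro: 1 ⇒ (c0=5, c1=0, c2=1)
macro 6: S0 reads c2=1 → after 1×micro: 4; S1 reads c0=4 → after 1×micro: 1; S2 reads c0=4 → after 1×micro: 3 ⇒ (c0=4, c1=1, c2=3)
macro 7: S0 reads c2=3 → after 1×micro: 5; S1 reads c0=5 → after 1×micro: 0; S2 reads c0=5 → after 1×micro: 1 ⇒ (c0=5, c1=0, c2=1)
macro 8: S0 reads c2=1 → after 1×micro: 4; S1 reads c0=4 → after 1×micro: 1; S2 reads c0=4 → after 1×micro: 3 ⇒ (c0=4, c1=1, c2=3)
macro 9: S0 reads c2=3 → after 1×micro: 5; S1 reads c0=5 → after 1×micro: 0; S2 reads c0=5 → after 1×micro: 1 ⇒ (c0=5, c1=0, c2=1)
macro 10: S0 reads c2=1 → after 1×micro: 4; S1 reads c0=4 → after 1×micro: 1; S2 reads c0=4 → after 1×micro: 3 ⇒ (c0=4, c1=1, c2=3)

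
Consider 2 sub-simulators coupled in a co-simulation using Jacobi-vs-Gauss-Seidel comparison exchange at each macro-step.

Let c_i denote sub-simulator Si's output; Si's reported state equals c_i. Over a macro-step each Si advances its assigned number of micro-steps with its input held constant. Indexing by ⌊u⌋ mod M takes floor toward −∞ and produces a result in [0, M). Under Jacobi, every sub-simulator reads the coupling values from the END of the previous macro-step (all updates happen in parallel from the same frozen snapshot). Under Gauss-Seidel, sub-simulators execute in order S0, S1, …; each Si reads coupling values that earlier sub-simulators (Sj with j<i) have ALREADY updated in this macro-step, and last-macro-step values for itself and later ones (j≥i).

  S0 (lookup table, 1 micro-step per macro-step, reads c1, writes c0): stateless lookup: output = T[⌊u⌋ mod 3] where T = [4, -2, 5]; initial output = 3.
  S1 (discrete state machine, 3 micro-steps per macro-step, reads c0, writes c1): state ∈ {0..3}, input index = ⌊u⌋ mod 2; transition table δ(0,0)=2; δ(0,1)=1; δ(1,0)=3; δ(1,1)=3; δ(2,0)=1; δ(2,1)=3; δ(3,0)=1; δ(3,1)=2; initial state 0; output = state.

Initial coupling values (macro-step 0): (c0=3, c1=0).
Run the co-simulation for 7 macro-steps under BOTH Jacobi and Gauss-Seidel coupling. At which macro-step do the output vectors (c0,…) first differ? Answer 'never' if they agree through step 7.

first divergence at macro-step: 1

[Jacobi] macro 1: S0 reads c1=0 → after 1×micro: 4; S1 reads c0=3 → after 3×micro: 2 ⇒ (c0=4, c1=2)
[Jacobi] macro 2: S0 reads c1=2 → after 1×micro: 5; S1 reads c0=4 → after 3×micro: 1 ⇒ (c0=5, c1=1)
[Jacobi] macro 3: S0 reads c1=1 → after 1×micro: -2; S1 reads c0=5 → after 3×micro: 3 ⇒ (c0=-2, c1=3)
[Jacobi] macro 4: S0 reads c1=3 → after 1×micro: 4; S1 reads c0=-2 → after 3×micro: 1 ⇒ (c0=4, c1=1)
[Jacobi] macro 5: S0 reads c1=1 → after 1×micro: -2; S1 reads c0=4 → after 3×micro: 3 ⇒ (c0=-2, c1=3)
[Jacobi] macro 6: S0 reads c1=3 → after 1×micro: 4; S1 reads c0=-2 → after 3×micro: 1 ⇒ (c0=4, c1=1)
[Jacobi] macro 7: S0 reads c1=1 → after 1×micro: -2; S1 reads c0=4 → after 3×micro: 3 ⇒ (c0=-2, c1=3)
[Gauss-Seidel] macro 1: S0 reads c1=0 → after 1×micro: 4; S1 reads c0=4 → after 3×micro: 3 ⇒ (c0=4, c1=3)
[Gauss-Seidel] macro 2: S0 reads c1=3 → after 1×micro: 4; S1 reads c0=4 → after 3×micro: 1 ⇒ (c0=4, c1=1)
[Gauss-Seidel] macro 3: S0 reads c1=1 → after 1×micro: -2; S1 reads c0=-2 → after 3×micro: 3 ⇒ (c0=-2, c1=3)
[Gauss-Seidel] macro 4: S0 reads c1=3 → after 1×micro: 4; S1 reads c0=4 → after 3×micro: 1 ⇒ (c0=4, c1=1)
[Gauss-Seidel] macro 5: S0 reads c1=1 → after 1×micro: -2; S1 reads c0=-2 → after 3×micro: 3 ⇒ (c0=-2, c1=3)
[Gauss-Seidel] macro 6: S0 reads c1=3 → after 1×micro: 4; S1 reads c0=4 → after 3×micro: 1 ⇒ (c0=4, c1=1)
[Gauss-Seidel] macro 7: S0 reads c1=1 → after 1×micro: -2; S1 reads c0=-2 → after 3×micro: 3 ⇒ (c0=-2, c1=3)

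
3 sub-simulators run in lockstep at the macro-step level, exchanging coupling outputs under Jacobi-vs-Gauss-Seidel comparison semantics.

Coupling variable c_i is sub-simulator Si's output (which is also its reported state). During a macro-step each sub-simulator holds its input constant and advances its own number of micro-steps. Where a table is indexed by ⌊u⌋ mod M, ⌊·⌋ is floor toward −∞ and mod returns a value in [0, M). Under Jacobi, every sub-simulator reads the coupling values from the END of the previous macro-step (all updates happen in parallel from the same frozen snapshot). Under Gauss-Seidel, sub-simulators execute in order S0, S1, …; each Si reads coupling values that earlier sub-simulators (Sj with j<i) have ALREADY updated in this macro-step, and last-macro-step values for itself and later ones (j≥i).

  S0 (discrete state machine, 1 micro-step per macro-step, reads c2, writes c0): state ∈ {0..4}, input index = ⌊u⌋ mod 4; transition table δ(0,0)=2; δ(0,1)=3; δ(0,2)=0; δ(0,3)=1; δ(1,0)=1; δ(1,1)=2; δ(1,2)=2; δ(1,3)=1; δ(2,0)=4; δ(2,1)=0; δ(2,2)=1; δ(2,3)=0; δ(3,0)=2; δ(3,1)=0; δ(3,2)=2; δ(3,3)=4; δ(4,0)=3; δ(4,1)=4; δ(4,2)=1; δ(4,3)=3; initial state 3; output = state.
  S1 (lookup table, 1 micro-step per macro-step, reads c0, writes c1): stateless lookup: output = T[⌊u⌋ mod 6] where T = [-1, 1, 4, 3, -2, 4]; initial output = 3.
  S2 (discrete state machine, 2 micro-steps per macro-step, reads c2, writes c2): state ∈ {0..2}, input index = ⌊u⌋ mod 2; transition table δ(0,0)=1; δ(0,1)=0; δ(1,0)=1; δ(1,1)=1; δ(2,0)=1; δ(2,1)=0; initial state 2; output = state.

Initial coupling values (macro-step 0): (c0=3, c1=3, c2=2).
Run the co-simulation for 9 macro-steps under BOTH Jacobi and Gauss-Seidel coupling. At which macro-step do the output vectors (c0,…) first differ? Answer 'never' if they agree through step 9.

first divergence at macro-step: 1

[Jacobi] macro 1: S0 reads c2=2 → after 1×micro: 2; S1 reads c0=3 → after 1×micro: 3; S2 reads c2=2 → after 2×micro: 1 ⇒ (c0=2, c1=3, c2=1)
[Jacobi] macro 2: S0 reads c2=1 → after 1×micro: 0; S1 reads c0=2 → after 1×micro: 4; S2 reads c2=1 → after 2×micro: 1 ⇒ (c0=0, c1=4, c2=1)
[Jacobi] macro 3: S0 reads c2=1 → after 1×micro: 3; S1 reads c0=0 → after 1×micro: -1; S2 reads c2=1 → after 2×micro: 1 ⇒ (c0=3, c1=-1, c2=1)
[Jacobi] macro 4: S0 reads c2=1 → after 1×micro: 0; S1 reads c0=3 → after 1×micro: 3; S2 reads c2=1 → after 2×micro: 1 ⇒ (c0=0, c1=3, c2=1)
[Jacobi] macro 5: S0 reads c2=1 → after 1×micro: 3; S1 reads c0=0 → after 1×micro: -1; S2 reads c2=1 → after 2×micro: 1 ⇒ (c0=3, c1=-1, c2=1)
[Jacobi] macro 6: S0 reads c2=1 → after 1×micro: 0; S1 reads c0=3 → after 1×micro: 3; S2 reads c2=1 → after 2×micro: 1 ⇒ (c0=0, c1=3, c2=1)
[Jacobi] macro 7: S0 reads c2=1 → after 1×micro: 3; S1 reads c0=0 → after 1×micro: -1; S2 reads c2=1 → after 2×micro: 1 ⇒ (c0=3, c1=-1, c2=1)
[Jacobi] macro 8: S0 reads c2=1 → after 1×micro: 0; S1 reads c0=3 → after 1×micro: 3; S2 reads c2=1 → after 2×micro: 1 ⇒ (c0=0, c1=3, c2=1)
[Jacobi] macro 9: S0 reads c2=1 → after 1×micro: 3; S1 reads c0=0 → after 1×micro: -1; S2 reads c2=1 → after 2×micro: 1 ⇒ (c0=3, c1=-1, c2=1)
[Gauss-Seidel] macro 1: S0 reads c2=2 → after 1×micro: 2; S1 reads c0=2 → after 1×micro: 4; S2 reads c2=2 → after 2×micro: 1 ⇒ (c0=2, c1=4, c2=1)
[Gauss-Seidel] macro 2: S0 reads c2=1 → after 1×micro: 0; S1 reads c0=0 → after 1×micro: -1; S2 reads c2=1 → after 2×micro: 1 ⇒ (c0=0, c1=-1, c2=1)
[Gauss-Seidel] macro 3: S0 reads c2=1 → after 1×micro: 3; S1 reads c0=3 → after 1×micro: 3; S2 reads c2=1 → after 2×micro: 1 ⇒ (c0=3, c1=3, c2=1)
[Gauss-Seidel] macro 4: S0 reads c2=1 → after 1×micro: 0; S1 reads c0=0 → after 1×micro: -1; S2 reads c2=1 → after 2×micro: 1 ⇒ (c0=0, c1=-1, c2=1)
[Gauss-Seidel] macro 5: S0 reads c2=1 → after 1×micro: 3; S1 reads c0=3 → after 1×micro: 3; S2 reads c2=1 → after 2×micro: 1 ⇒ (c0=3, c1=3, c2=1)
[Gauss-Seidel] macro 6: S0 reads c2=1 → after 1×micro: 0; S1 reads c0=0 → after 1×micro: -1; S2 reads c2=1 → after 2×micro: 1 ⇒ (c0=0, c1=-1, c2=1)
[Gauss-Seidel] macro 7: S0 reads c2=1 → after 1×micro: 3; S1 reads c0=3 → after 1×micro: 3; S2 reads c2=1 → after 2×micro: 1 ⇒ (c0=3, c1=3, c2=1)
[Gauss-Seidel] macro 8: S0 reads c2=1 → after 1×micro: 0; S1 reads c0=0 → after 1×micro: -1; S2 reads c2=1 → after 2×micro: 1 ⇒ (c0=0, c1=-1, c2=1)
[Gauss-Seidel] macro 9: S0 reads c2=1 → after 1×micro: 3; S1 reads c0=3 → after 1×micro: 3; S2 reads c2=1 → after 2×micro: 1 ⇒ (c0=3, c1=3, c2=1)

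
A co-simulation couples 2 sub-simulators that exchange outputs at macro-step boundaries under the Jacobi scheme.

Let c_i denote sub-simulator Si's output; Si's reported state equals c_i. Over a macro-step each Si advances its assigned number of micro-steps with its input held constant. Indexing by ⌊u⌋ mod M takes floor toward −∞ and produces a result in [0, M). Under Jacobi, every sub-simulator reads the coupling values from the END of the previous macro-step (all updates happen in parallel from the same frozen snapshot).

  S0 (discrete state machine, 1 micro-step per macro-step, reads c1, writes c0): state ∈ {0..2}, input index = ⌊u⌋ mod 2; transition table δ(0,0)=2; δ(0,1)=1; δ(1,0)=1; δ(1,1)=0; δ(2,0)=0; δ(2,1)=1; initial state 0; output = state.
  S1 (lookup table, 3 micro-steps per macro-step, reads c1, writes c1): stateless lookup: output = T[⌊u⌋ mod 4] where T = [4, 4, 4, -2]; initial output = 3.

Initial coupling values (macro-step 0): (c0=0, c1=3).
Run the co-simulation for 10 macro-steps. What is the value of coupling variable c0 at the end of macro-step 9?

c0 at macro-step 9 = 1

macro 1: S0 reads c1=3 → after 1×micro: 1; S1 reads c1=3 → after 3×micro: -2 ⇒ (c0=1, c1=-2)
macro 2: S0 reads c1=-2 → after 1×micro: 1; S1 reads c1=-2 → after 3×micro: 4 ⇒ (c0=1, c1=4)
macro 3: S0 reads c1=4 → after 1×micro: 1; S1 reads c1=4 → after 3×micro: 4 ⇒ (c0=1, c1=4)
macro 4: S0 reads c1=4 → after 1×micro: 1; S1 reads c1=4 → after 3×micro: 4 ⇒ (c0=1, c1=4)
macro 5: S0 reads c1=4 → after 1×micro: 1; S1 reads c1=4 → after 3×micro: 4 ⇒ (c0=1, c1=4)
macro 6: S0 reads c1=4 → after 1×micro: 1; S1 reads c1=4 → after 3×micro: 4 ⇒ (c0=1, c1=4)
macro 7: S0 reads c1=4 → after 1×micro: 1; S1 reads c1=4 → after 3×micro: 4 ⇒ (c0=1, c1=4)
macro 8: S0 reads c1=4 → after 1×micro: 1; S1 reads c1=4 → after 3×micro: 4 ⇒ (c0=1, c1=4)
macro 9: S0 reads c1=4 → after 1×micro: 1; S1 reads c1=4 → after 3×micro: 4 ⇒ (c0=1, c1=4)
macro 10: S0 reads c1=4 → after 1×micro: 1; S1 reads c1=4 → after 3×micro: 4 ⇒ (c0=1, c1=4)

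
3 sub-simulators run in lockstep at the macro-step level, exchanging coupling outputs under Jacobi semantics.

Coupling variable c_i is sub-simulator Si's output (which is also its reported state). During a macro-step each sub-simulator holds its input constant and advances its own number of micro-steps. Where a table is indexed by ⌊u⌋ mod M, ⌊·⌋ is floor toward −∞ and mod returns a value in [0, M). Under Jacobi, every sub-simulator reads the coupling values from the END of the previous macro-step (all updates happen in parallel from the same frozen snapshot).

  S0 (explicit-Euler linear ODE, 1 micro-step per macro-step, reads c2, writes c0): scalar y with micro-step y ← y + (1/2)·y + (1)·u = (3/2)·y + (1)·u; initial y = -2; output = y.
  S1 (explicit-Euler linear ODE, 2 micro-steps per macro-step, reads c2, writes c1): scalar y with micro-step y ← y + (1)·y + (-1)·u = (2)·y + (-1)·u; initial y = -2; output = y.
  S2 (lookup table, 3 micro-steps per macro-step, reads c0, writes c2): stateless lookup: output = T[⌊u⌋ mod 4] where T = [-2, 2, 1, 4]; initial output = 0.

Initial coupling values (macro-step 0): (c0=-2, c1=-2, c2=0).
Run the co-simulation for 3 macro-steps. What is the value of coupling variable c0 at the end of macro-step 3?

c0 at macro-step 3 = -13/4

macro 1: S0 reads c2=0 → after 1×micro: -3; S1 reads c2=0 → after 2×micro: -8; S2 reads c0=-2 → after 3×micro: 1 ⇒ (c0=-3, c1=-8, c2=1)
macro 2: S0 reads c2=1 → after 1×micro: -7/2; S1 reads c2=1 → after 2×micro: -35; S2 reads c0=-3 → after 3×micro: 2 ⇒ (c0=-7/2, c1=-35, c2=2)
macro 3: S0 reads c2=2 → after 1×micro: -13/4; S1 reads c2=2 → after 2×micro: -146; S2 reads c0=-7/2 → after 3×micro: -2 ⇒ (c0=-13/4, c1=-146, c2=-2)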